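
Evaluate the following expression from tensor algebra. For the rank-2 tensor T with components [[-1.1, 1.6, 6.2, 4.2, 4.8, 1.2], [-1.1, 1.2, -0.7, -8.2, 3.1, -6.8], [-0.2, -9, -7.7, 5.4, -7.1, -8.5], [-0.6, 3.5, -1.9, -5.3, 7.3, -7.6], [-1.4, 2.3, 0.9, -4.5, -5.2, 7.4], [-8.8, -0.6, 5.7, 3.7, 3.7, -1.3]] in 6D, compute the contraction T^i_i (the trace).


The contraction (trace) of a rank-2 tensor is the sum of its diagonal elements.
Diagonal entries: A[1,1] = -1.1, A[2,2] = 1.2, A[3,3] = -7.7, A[4,4] = -5.3, A[5,5] = -5.2, A[6,6] = -1.3
Tr(A) = -1.1 + 1.2 + -7.7 + -5.3 + -5.2 + -1.3 = -19.4

-19.4


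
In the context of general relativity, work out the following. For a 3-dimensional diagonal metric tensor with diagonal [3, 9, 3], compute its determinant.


For a diagonal metric, the determinant is the product of diagonal entries.
Diagonal entries: 3, 9, 3
det(g) = 3 * 9 * 3 = 81

81


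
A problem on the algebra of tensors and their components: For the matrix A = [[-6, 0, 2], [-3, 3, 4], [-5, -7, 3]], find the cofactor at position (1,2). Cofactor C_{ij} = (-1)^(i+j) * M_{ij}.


To find cofactor C_{12}, delete row 1 and column 2.
The resulting 2x2 submatrix is: [[-3, 4], [-5, 3]]
Minor M_{12} = -3*3 - 4*-5
  = -9 - -20 = 11
Sign = (-1)^(1+2) = (-1)^3 = -1
Cofactor C_{12} = -1 * 11 = -11

-11


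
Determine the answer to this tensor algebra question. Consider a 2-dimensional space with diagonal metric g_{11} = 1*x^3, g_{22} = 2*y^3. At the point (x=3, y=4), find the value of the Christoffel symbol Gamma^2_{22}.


For a diagonal metric, Gamma^k_{ij} = (1/2) g^{kk} (dg_{ik}/dx_j + dg_{jk}/dx_i - dg_{ij}/dx_k).
The metric is diagonal, so g_{ab} = 0 for a != b.
At the given point: g_{11} = 27, g_{22} = 128
g^{22} = 1/128
dg_{22}/dx_2 = dg_{22}/dx_2 = 96
dg_{22}/dx_2 = dg_{22}/dx_2 = 96
dg_{22}/dx_2 = dg_{22}/dx_2 = 96
Numerator = 96 + 96 - 96 = 96
Gamma^2_{22} = 96 / (2 * 128) = 3/8

3/8


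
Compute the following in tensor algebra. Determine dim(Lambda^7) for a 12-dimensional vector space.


The dimension of the space of p-forms on an n-dimensional space is C(n, p).
n = 12, p = 7
C(12, 7) = 12! / (7! * 5!) = 792

792


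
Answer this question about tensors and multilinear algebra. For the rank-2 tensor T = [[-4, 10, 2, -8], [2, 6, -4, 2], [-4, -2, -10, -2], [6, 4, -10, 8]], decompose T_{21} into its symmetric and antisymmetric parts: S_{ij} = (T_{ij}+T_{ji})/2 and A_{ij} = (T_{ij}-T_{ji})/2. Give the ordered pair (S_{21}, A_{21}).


T_{21} = 2
T_{12} = 10
S_{21} = (2 + 10)/2 = 12/2 = 6
A_{21} = (2 - 10)/2 = -8/2 = -4
Check: S + A = 6 + -4 = 2 = T_{21}.

(6, -4)


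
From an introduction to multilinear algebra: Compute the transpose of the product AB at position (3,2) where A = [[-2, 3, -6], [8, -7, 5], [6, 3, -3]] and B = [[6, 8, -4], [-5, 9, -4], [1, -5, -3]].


(AB)^T_{ij} = (AB)_{ji} = sum_k A_{jk} B_{ki}.
For i=3, j=2 we need (AB)_{23}:
A_{21} * B_{13} = 8 * -4 = -32
A_{22} * B_{23} = -7 * -4 = 28
A_{23} * B_{33} = 5 * -3 = -15
Sum = -32 + 28 + -15 = -19

-19


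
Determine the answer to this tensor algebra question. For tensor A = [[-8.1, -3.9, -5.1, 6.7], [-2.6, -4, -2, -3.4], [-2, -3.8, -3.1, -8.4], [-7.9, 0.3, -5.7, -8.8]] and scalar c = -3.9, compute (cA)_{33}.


Scalar multiplication: (cA)_{ij} = c * A_{ij}.
c = -3.9
A_{33} = -3.1
(cA)_{33} = -3.9 * -3.1 = 12.09

12.09


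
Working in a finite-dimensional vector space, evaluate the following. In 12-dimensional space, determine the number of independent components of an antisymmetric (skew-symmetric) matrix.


An antisymmetric rank-2 tensor satisfies A_{ij} = -A_{ji}, so diagonal entries are zero.
The independent components are the upper-triangular entries: C(n, 2) = n(n-1)/2.
n = 12
C(12, 2) = 12 * 11 / 2 = 132 / 2 = 66

66


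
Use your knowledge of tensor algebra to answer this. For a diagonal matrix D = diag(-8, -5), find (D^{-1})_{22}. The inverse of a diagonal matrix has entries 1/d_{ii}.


For a diagonal matrix, the inverse has entries (D^{-1})_{ii} = 1/d_{ii}.
The diagonal entries are: d_{11} = -8, d_{22} = -5
We need (D^{-1})_{22} = 1/d_{22} = 1/-5 = -1/5

-1/5


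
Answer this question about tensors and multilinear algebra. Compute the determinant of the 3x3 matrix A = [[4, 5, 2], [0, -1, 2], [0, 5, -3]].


Expanding along the first row, det(A) = a11*M_11 - a12*M_12 + a13*M_13, where M_1j is the (1,j) minor.
Minor M_11 = -1*-3 - 2*5 = -7
Minor M_12 = 0*-3 - 2*0 = 0
Minor M_13 = 0*5 - -1*0 = 0
det = 4*(-7) - 5*(0) + 2*(0)
    = -28 - 0 + 0
    = -28

-28


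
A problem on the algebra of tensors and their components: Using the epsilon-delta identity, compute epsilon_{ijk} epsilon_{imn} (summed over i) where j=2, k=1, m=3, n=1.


Using the identity: epsilon_{ijk} epsilon_{imn} = delta_{jm} delta_{kn} - delta_{jn} delta_{km}.
delta_{23} = 0
delta_{11} = 1
delta_{21} = 0
delta_{13} = 0
Result = 0 * 1 - 0 * 0 = 0 - 0 = 0

0


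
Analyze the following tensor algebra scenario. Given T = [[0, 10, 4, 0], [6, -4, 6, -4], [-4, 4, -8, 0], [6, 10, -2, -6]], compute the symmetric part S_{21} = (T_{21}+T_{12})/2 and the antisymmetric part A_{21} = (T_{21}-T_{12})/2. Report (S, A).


T_{21} = 6
T_{12} = 10
S_{21} = (6 + 10)/2 = 16/2 = 8
A_{21} = (6 - 10)/2 = -4/2 = -2
Check: S + A = 8 + -2 = 6 = T_{21}.

(8, -2)


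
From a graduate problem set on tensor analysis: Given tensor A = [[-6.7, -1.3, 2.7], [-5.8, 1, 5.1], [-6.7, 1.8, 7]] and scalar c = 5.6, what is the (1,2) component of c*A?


Scalar multiplication: (cA)_{ij} = c * A_{ij}.
c = 5.6
A_{12} = -1.3
(cA)_{12} = 5.6 * -1.3 = -7.28

-7.28


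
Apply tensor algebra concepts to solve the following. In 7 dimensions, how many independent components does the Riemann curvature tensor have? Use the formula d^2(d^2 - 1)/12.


The Riemann tensor in d dimensions has d^2(d^2 - 1)/12 independent components.
d = 7, so d^2 = 49
d^2 - 1 = 48
d^2(d^2 - 1) = 49 * 48 = 2352
Divide by 12: 2352 / 12 = 196

196


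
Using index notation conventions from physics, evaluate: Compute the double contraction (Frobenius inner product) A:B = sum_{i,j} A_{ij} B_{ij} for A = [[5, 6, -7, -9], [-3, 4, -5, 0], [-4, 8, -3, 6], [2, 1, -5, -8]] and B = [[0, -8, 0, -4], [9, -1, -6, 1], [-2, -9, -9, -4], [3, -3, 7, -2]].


A:B = sum over all i,j of A_{ij} * B_{ij}.
Row 1: 5*0=0, 6*-8=-48, -7*0=0, -9*-4=36 => row sum = -12
Row 2: -3*9=-27, 4*-1=-4, -5*-6=30, 0*1=0 => row sum = -1
Row 3: -4*-2=8, 8*-9=-72, -3*-9=27, 6*-4=-24 => row sum = -61
Row 4: 2*3=6, 1*-3=-3, -5*7=-35, -8*-2=16 => row sum = -16
Total = -12 + -1 + -61 + -16 = -90

-90


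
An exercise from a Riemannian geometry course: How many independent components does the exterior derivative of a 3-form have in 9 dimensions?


The exterior derivative of a p-form is a (p+1)-form.
Its number of independent components is C(n, p+1).
n = 9, p+1 = 4
C(9, 4) = 126

126


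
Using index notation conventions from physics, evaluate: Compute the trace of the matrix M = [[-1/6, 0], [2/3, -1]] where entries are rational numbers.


The trace is the sum of diagonal entries.
Diagonal: M[1,1] = -1/6, M[2,2] = -1
Tr(M) = -1/6 + -1
Computing step by step:
After adding M[1,1]: -1/6
After adding M[2,2]: -7/6
Tr(M) = -7/6

-7/6


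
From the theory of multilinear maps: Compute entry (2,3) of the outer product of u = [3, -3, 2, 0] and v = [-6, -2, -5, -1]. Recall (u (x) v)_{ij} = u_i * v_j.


The outer product entry T_{ij} = u_i * v_j.
We need i=2, j=3.
u_2 = -3, v_3 = -5
T_{2,3} = -3 * -5 = 15

15


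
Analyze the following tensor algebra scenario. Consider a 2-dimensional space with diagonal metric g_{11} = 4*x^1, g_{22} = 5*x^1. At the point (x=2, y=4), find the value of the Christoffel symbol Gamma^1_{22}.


For a diagonal metric, Gamma^k_{ij} = (1/2) g^{kk} (dg_{ik}/dx_j + dg_{jk}/dx_i - dg_{ij}/dx_k).
The metric is diagonal, so g_{ab} = 0 for a != b.
At the given point: g_{11} = 8, g_{22} = 10
g^{11} = 1/8
dg_{21}/dx_2 = 0 (off-diagonal)
dg_{21}/dx_2 = 0 (off-diagonal)
dg_{22}/dx_1 = dg_{22}/dx_1 = 5
Numerator = 0 + 0 - 5 = -5
Gamma^1_{22} = -5 / (2 * 8) = -5/16

-5/16


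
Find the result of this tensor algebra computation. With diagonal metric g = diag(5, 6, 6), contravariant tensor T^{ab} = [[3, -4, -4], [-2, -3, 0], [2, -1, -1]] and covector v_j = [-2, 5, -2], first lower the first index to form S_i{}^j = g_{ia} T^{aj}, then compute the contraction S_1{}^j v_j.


Step 1: lower the first index. For a diagonal metric, g_{ia} T^{aj} = g_{ii} T^{ij} (no sum on i).
g_{11} = 5
S_1{}^1 = 5 * T^{11} = 5 * 3 = 15
S_1{}^2 = 5 * T^{12} = 5 * -4 = -20
S_1{}^3 = 5 * T^{13} = 5 * -4 = -20
Step 2: contract S_1{}^j with v_j.
S_1{}^1 * v_1 = 15 * -2 = -30
S_1{}^2 * v_2 = -20 * 5 = -100
S_1{}^3 * v_3 = -20 * -2 = 40
Result = -30 + -100 + 40 = -90

-90


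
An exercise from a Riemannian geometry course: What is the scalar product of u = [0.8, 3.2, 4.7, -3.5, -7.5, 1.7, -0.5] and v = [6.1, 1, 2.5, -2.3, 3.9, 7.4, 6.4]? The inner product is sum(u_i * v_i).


The inner product u . v = sum of u_i * v_i.
Term-by-term: 0.8 * 6.1, 3.2 * 1, 4.7 * 2.5, -3.5 * -2.3, -7.5 * 3.9, 1.7 * 7.4, -0.5 * 6.4
Products: 4.88, 3.2, 11.75, 8.05, -29.25, 12.58, -3.2
Sum = 4.88 + 3.2 + 11.75 + 8.05 + -29.25 + 12.58 + -3.2 = 8.01

8.01


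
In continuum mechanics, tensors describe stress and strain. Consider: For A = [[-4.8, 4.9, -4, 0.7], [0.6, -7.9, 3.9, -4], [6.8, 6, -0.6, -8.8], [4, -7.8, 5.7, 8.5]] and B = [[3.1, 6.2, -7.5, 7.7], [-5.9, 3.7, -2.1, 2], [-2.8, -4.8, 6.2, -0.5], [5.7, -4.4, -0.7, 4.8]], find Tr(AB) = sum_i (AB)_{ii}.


Tr(AB) = sum_i (AB)_{ii} where (AB)_{ii} = sum_k A_{ik} B_{ki}.
(AB)_{11} = -4.8*3.1 + 4.9*-5.9 + -4*-2.8 + 0.7*5.7 = -28.6
(AB)_{22} = 0.6*6.2 + -7.9*3.7 + 3.9*-4.8 + -4*-4.4 = -26.63
(AB)_{33} = 6.8*-7.5 + 6*-2.1 + -0.6*6.2 + -8.8*-0.7 = -61.16
(AB)_{44} = 4*7.7 + -7.8*2 + 5.7*-0.5 + 8.5*4.8 = 53.15
Tr(AB) = -28.6 + -26.63 + -61.16 + 53.15 = -63.24

-63.24


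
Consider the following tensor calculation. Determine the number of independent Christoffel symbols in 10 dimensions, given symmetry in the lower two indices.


Christoffel symbols Gamma^k_{ij} are symmetric in i,j, so there are d * d(d+1)/2 independent symbols.
d = 10
d(d+1)/2 = 10 * 11 / 2 = 55
Total = 10 * 55 = 550

550


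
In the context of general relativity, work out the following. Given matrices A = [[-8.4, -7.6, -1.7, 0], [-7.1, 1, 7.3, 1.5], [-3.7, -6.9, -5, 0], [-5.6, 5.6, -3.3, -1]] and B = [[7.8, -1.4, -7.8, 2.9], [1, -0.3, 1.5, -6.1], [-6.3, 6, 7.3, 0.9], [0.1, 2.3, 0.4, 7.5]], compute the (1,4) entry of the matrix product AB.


(AB)_{ij} = sum_k A_{ik} B_{kj}.
For i=1, j=4:
A_{11} * B_{14} = -8.4 * 2.9 = -24.36
A_{12} * B_{24} = -7.6 * -6.1 = 46.36
A_{13} * B_{34} = -1.7 * 0.9 = -1.53
A_{14} * B_{44} = 0 * 7.5 = 0
Sum = -24.36 + 46.36 + -1.53 + 0 = 20.47

20.47


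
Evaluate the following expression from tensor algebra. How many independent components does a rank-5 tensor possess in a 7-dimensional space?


The number of components of a rank-r tensor in d dimensions is d^r.
Here d = 7 and r = 5.
7^5 = 16807

16807


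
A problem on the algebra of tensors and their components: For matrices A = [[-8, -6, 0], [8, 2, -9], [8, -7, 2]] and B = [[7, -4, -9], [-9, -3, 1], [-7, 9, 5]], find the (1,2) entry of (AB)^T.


(AB)^T_{ij} = (AB)_{ji} = sum_k A_{jk} B_{ki}.
For i=1, j=2 we need (AB)_{21}:
A_{21} * B_{11} = 8 * 7 = 56
A_{22} * B_{21} = 2 * -9 = -18
A_{23} * B_{31} = -9 * -7 = 63
Sum = 56 + -18 + 63 = 101

101


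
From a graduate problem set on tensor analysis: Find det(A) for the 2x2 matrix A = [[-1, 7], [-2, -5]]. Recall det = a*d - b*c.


For a 2x2 matrix [[a, b], [c, d]], det = a*d - b*c.
a = -1, b = 7, c = -2, d = -5
a*d = -1 * -5 = 5
b*c = 7 * -2 = -14
det = 5 - -14 = 19

19


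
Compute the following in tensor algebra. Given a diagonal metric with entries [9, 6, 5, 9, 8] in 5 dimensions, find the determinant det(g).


For a diagonal metric, the determinant is the product of diagonal entries.
Diagonal entries: 9, 6, 5, 9, 8
det(g) = 9 * 6 * 5 * 9 * 8 = 19440

19440


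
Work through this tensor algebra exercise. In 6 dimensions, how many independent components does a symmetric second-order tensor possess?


A symmetric rank-2 tensor in d dimensions has d(d+1)/2 independent components.
d = 6
d(d+1)/2 = 6 * 7 / 2 = 42 / 2 = 21

21


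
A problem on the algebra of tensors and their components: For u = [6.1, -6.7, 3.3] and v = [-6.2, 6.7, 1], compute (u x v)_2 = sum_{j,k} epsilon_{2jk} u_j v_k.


(u x v)_2 = sum_{j,k} epsilon_{2jk} u_j v_k. Only permutations of (1,2,3) contribute; the two non-zero terms are:
eps_{213} u_1 v_3 = -1 * 6.1 * 1 = -6.1
eps_{231} u_3 v_1 = 1 * 3.3 * -6.2 = -20.46
(u x v)_2 = -26.56

-26.56


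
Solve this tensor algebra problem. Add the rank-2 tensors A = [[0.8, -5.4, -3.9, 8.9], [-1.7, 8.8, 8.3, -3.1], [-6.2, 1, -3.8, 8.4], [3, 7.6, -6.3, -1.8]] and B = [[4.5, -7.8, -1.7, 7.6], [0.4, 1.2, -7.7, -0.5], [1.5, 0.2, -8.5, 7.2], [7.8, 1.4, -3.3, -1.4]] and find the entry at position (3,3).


Tensor addition is component-wise: (A + B)_{ij} = A_{ij} + B_{ij}.
A_{33} = -3.8
B_{33} = -8.5
(A + B)_{33} = -3.8 + -8.5 = -12.3

-12.3


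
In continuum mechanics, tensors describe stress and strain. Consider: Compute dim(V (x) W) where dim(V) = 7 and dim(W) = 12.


The dimension of a tensor product is the product of dimensions.
dim(V) = 7, dim(W) = 12
dim(V (x) W) = 7 * 12 = 84

84


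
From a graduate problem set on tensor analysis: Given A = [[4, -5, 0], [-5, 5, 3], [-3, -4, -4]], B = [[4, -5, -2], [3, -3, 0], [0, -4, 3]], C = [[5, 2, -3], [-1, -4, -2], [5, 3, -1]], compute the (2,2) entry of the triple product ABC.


(ABC)_{22} = sum_m (AB)_{2m} C_{m2}. First compute row 2 of AB.
(AB)_{21} = -5*4 + 5*3 + 3*0 = -5
(AB)_{22} = -5*-5 + 5*-3 + 3*-4 = -2
(AB)_{23} = -5*-2 + 5*0 + 3*3 = 19
Now contract with column 2 of C:
(AB)_{21} * C_{12} = -5 * 2 = -10
(AB)_{22} * C_{22} = -2 * -4 = 8
(AB)_{23} * C_{32} = 19 * 3 = 57
(ABC)_{22} = -10 + 8 + 57 = 55

55


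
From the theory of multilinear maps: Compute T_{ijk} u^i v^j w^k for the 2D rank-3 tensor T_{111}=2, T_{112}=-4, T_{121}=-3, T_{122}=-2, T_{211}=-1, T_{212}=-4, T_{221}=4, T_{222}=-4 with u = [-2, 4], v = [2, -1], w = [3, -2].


S = sum over i,j,k of T_{ijk} u_i v_j w_k. Expanding all 8 terms:
T_{111}*u_1*v_1*w_1 = 2*-2*2*3 = -24  (running total: -24)
T_{112}*u_1*v_1*w_2 = -4*-2*2*-2 = -32  (running total: -56)
T_{121}*u_1*v_2*w_1 = -3*-2*-1*3 = -18  (running total: -74)
T_{122}*u_1*v_2*w_2 = -2*-2*-1*-2 = 8  (running total: -66)
T_{211}*u_2*v_1*w_1 = -1*4*2*3 = -24  (running total: -90)
T_{212}*u_2*v_1*w_2 = -4*4*2*-2 = 64  (running total: -26)
T_{221}*u_2*v_2*w_1 = 4*4*-1*3 = -48  (running total: -74)
T_{222}*u_2*v_2*w_2 = -4*4*-1*-2 = -32  (running total: -106)
S = -106

-106


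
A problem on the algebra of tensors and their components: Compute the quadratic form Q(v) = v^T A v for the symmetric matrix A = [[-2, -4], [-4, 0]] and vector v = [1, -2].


First compute Av:
(Av)_1 = -2*1 + -4*-2 = 6
(Av)_2 = -4*1 + 0*-2 = -4
Av = [6, -4]
Then v^T (Av) = 1*6 + -2*-4
= 6 + 8 = 14

14


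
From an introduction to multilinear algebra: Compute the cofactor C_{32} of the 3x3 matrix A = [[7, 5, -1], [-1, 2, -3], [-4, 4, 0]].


To find cofactor C_{32}, delete row 3 and column 2.
The resulting 2x2 submatrix is: [[7, -1], [-1, -3]]
Minor M_{32} = 7*-3 - -1*-1
  = -21 - 1 = -22
Sign = (-1)^(3+2) = (-1)^5 = -1
Cofactor C_{32} = -1 * -22 = 22

22


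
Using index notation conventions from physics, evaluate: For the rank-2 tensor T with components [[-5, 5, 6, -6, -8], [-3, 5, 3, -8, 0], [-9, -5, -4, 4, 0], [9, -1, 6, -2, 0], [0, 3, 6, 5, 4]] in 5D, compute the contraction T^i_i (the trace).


The contraction (trace) of a rank-2 tensor is the sum of its diagonal elements.
Diagonal entries: A[1,1] = -5, A[2,2] = 5, A[3,3] = -4, A[4,4] = -2, A[5,5] = 4
Tr(A) = -5 + 5 + -4 + -2 + 4 = -2

-2


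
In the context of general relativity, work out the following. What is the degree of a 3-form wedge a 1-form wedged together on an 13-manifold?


The degree of a wedge product is the sum of the degrees of the individual forms.
Degrees: 3, 1
Total degree = 3 + 1 = 4

4


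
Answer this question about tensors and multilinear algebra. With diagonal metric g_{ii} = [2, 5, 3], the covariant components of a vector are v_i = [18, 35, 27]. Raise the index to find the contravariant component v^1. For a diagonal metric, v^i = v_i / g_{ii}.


To raise an index with a diagonal metric: v^i = v_i / g_{ii}.
For index 1: v_1 = 18, g_{11} = 2
v^1 = 18 / 2 = 9

9


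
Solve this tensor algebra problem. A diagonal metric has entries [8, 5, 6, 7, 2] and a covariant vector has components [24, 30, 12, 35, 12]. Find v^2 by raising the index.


To raise an index with a diagonal metric: v^i = v_i / g_{ii}.
For index 2: v_2 = 30, g_{22} = 5
v^2 = 30 / 5 = 6

6


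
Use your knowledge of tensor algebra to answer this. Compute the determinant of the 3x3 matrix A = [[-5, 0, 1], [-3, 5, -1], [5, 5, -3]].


Expanding along the first row, det(A) = a11*M_11 - a12*M_12 + a13*M_13, where M_1j is the (1,j) minor.
Minor M_11 = 5*-3 - -1*5 = -10
Minor M_12 = -3*-3 - -1*5 = 14
Minor M_13 = -3*5 - 5*5 = -40
det = -5*(-10) - 0*(14) + 1*(-40)
    = 50 - 0 + -40
    = 10

10


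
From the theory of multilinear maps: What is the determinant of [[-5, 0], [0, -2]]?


For a 2x2 matrix [[a, b], [c, d]], det = a*d - b*c.
a = -5, b = 0, c = 0, d = -2
a*d = -5 * -2 = 10
b*c = 0 * 0 = 0
det = 10 - 0 = 10

10


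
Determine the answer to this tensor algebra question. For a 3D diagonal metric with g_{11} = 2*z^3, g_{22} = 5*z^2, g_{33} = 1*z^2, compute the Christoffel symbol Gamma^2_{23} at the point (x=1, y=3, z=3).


For a diagonal metric, Gamma^k_{ij} = (1/2) g^{kk} (dg_{ik}/dx_j + dg_{jk}/dx_i - dg_{ij}/dx_k).
The metric is diagonal, so g_{ab} = 0 for a != b.
At the given point: g_{11} = 54, g_{22} = 45, g_{33} = 9
g^{22} = 1/45
dg_{22}/dx_3 = dg_{22}/dx_3 = 30
dg_{32}/dx_2 = 0 (off-diagonal)
dg_{23}/dx_2 = 0 (off-diagonal)
Numerator = 30 + 0 - 0 = 30
Gamma^2_{23} = 30 / (2 * 45) = 1/3

1/3


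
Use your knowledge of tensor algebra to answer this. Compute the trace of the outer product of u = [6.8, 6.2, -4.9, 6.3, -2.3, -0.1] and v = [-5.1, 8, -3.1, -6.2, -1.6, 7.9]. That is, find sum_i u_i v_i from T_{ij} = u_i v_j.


The outer product gives T_{ij} = u_i v_j.
The trace (contraction) is Tr(T) = sum_i T_{ii} = sum_i u_i v_i.
Diagonal entries:
T_{11} = u_1 * v_1 = 6.8 * -5.1 = -34.68
T_{22} = u_2 * v_2 = 6.2 * 8 = 49.6
T_{33} = u_3 * v_3 = -4.9 * -3.1 = 15.19
T_{44} = u_4 * v_4 = 6.3 * -6.2 = -39.06
T_{55} = u_5 * v_5 = -2.3 * -1.6 = 3.68
T_{66} = u_6 * v_6 = -0.1 * 7.9 = -0.79
Tr(T) = -34.68 + 49.6 + 15.19 + -39.06 + 3.68 + -0.79 = -6.06

-6.06


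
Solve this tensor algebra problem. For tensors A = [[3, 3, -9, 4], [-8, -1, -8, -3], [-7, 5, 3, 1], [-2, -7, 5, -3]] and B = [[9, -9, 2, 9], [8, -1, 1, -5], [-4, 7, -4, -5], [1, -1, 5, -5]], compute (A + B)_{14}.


Tensor addition is component-wise: (A + B)_{ij} = A_{ij} + B_{ij}.
A_{14} = 4
B_{14} = 9
(A + B)_{14} = 4 + 9 = 13

13


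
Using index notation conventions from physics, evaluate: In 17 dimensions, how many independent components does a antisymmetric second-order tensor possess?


A antisymmetric rank-2 tensor in d dimensions has d(d-1)/2 independent components.
d = 17
d(d-1)/2 = 17 * 16 / 2 = 272 / 2 = 136

136


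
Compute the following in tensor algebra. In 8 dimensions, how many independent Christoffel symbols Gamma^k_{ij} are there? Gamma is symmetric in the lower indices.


Christoffel symbols Gamma^k_{ij} are symmetric in i,j, so there are d * d(d+1)/2 independent symbols.
d = 8
d(d+1)/2 = 8 * 9 / 2 = 36
Total = 8 * 36 = 288

288


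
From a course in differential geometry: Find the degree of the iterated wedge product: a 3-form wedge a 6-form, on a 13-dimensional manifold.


The degree of a wedge product is the sum of the degrees of the individual forms.
Degrees: 3, 6
Total degree = 3 + 6 = 9

9


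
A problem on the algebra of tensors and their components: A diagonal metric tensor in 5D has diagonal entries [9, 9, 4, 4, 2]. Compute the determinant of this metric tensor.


For a diagonal metric, the determinant is the product of diagonal entries.
Diagonal entries: 9, 9, 4, 4, 2
det(g) = 9 * 9 * 4 * 4 * 2 = 2592

2592


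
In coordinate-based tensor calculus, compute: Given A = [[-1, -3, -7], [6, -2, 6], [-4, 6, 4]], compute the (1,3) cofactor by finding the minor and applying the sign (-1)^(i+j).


To find cofactor C_{13}, delete row 1 and column 3.
The resulting 2x2 submatrix is: [[6, -2], [-4, 6]]
Minor M_{13} = 6*6 - -2*-4
  = 36 - 8 = 28
Sign = (-1)^(1+3) = (-1)^4 = 1
Cofactor C_{13} = 1 * 28 = 28

28


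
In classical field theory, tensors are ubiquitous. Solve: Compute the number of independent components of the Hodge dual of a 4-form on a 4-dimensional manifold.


The Hodge dual of a p-form on an n-dimensional manifold is an (n-p)-form.
n = 4, p = 4, so dual degree = 4 - 4 = 0
The number of components is C(n, n-p) = C(4, 0) = 1

1


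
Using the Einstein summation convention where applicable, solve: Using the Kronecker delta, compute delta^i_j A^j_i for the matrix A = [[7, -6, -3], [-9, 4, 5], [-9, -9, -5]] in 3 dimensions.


The contraction (trace) of a rank-2 tensor is the sum of its diagonal elements.
Diagonal entries: A[1,1] = 7, A[2,2] = 4, A[3,3] = -5
Tr(A) = 7 + 4 + -5 = 6

6


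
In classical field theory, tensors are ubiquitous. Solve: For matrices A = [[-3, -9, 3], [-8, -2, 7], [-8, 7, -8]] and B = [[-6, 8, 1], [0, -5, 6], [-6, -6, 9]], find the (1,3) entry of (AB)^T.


(AB)^T_{ij} = (AB)_{ji} = sum_k A_{jk} B_{ki}.
For i=1, j=3 we need (AB)_{31}:
A_{31} * B_{11} = -8 * -6 = 48
A_{32} * B_{21} = 7 * 0 = 0
A_{33} * B_{31} = -8 * -6 = 48
Sum = 48 + 0 + 48 = 96

96


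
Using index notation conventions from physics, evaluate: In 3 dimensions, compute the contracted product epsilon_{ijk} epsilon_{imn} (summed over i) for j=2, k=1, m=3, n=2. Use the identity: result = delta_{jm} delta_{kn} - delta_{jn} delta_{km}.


Using the identity: epsilon_{ijk} epsilon_{imn} = delta_{jm} delta_{kn} - delta_{jn} delta_{km}.
delta_{23} = 0
delta_{12} = 0
delta_{22} = 1
delta_{13} = 0
Result = 0 * 0 - 1 * 0 = 0 - 0 = 0

0


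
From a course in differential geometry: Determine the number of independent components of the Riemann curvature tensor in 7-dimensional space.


The Riemann tensor in d dimensions has d^2(d^2 - 1)/12 independent components.
d = 7, so d^2 = 49
d^2 - 1 = 48
d^2(d^2 - 1) = 49 * 48 = 2352
Divide by 12: 2352 / 12 = 196

196


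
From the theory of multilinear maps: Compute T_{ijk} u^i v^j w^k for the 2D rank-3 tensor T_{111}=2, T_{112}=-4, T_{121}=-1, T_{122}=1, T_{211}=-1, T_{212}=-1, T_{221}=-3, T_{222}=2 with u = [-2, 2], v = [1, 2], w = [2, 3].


S = sum over i,j,k of T_{ijk} u_i v_j w_k. Expanding all 8 terms:
T_{111}*u_1*v_1*w_1 = 2*-2*1*2 = -8  (running total: -8)
T_{112}*u_1*v_1*w_2 = -4*-2*1*3 = 24  (running total: 16)
T_{121}*u_1*v_2*w_1 = -1*-2*2*2 = 8  (running total: 24)
T_{122}*u_1*v_2*w_2 = 1*-2*2*3 = -12  (running total: 12)
T_{211}*u_2*v_1*w_1 = -1*2*1*2 = -4  (running total: 8)
T_{212}*u_2*v_1*w_2 = -1*2*1*3 = -6  (running total: 2)
T_{221}*u_2*v_2*w_1 = -3*2*2*2 = -24  (running total: -22)
T_{222}*u_2*v_2*w_2 = 2*2*2*3 = 24  (running total: 2)
S = 2

2


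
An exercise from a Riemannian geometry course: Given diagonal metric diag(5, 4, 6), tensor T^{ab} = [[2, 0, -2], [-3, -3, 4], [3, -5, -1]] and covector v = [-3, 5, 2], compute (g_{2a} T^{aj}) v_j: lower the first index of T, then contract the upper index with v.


Step 1: lower the first index. For a diagonal metric, g_{ia} T^{aj} = g_{ii} T^{ij} (no sum on i).
g_{22} = 4
S_2{}^1 = 4 * T^{21} = 4 * -3 = -12
S_2{}^2 = 4 * T^{22} = 4 * -3 = -12
S_2{}^3 = 4 * T^{23} = 4 * 4 = 16
Step 2: contract S_2{}^j with v_j.
S_2{}^1 * v_1 = -12 * -3 = 36
S_2{}^2 * v_2 = -12 * 5 = -60
S_2{}^3 * v_3 = 16 * 2 = 32
Result = 36 + -60 + 32 = 8

8


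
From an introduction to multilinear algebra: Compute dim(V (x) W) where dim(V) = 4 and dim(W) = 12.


The dimension of a tensor product is the product of dimensions.
dim(V) = 4, dim(W) = 12
dim(V (x) W) = 4 * 12 = 48

48


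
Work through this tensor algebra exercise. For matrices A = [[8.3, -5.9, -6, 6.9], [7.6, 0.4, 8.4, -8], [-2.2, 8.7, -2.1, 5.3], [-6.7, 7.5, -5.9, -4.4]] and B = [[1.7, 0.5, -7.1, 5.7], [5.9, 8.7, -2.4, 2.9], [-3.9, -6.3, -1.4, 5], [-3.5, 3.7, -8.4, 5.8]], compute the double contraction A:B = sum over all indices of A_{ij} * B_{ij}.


A:B = sum over all i,j of A_{ij} * B_{ij}.
Row 1: 8.3*1.7=14.11, -5.9*0.5=-2.95, -6*-7.1=42.6, 6.9*5.7=39.33 => row sum = 93.09
Row 2: 7.6*5.9=44.84, 0.4*8.7=3.48, 8.4*-2.4=-20.16, -8*2.9=-23.2 => row sum = 4.96
Row 3: -2.2*-3.9=8.58, 8.7*-6.3=-54.81, -2.1*-1.4=2.94, 5.3*5=26.5 => row sum = -16.79
Row 4: -6.7*-3.5=23.45, 7.5*3.7=27.75, -5.9*-8.4=49.56, -4.4*5.8=-25.52 => row sum = 75.24
Total = 93.09 + 4.96 + -16.79 + 75.24 = 156.5

156.5


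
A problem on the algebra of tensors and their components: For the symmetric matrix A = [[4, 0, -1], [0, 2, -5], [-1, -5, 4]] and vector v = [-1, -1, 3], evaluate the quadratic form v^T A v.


First compute Av:
(Av)_1 = 4*-1 + 0*-1 + -1*3 = -7
(Av)_2 = 0*-1 + 2*-1 + -5*3 = -17
(Av)_3 = -1*-1 + -5*-1 + 4*3 = 18
Av = [-7, -17, 18]
Then v^T (Av) = -1*-7 + -1*-17 + 3*18
= 7 + 17 + 54 = 78

78


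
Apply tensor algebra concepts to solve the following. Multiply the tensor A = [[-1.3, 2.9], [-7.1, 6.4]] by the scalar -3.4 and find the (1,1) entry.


Scalar multiplication: (cA)_{ij} = c * A_{ij}.
c = -3.4
A_{11} = -1.3
(cA)_{11} = -3.4 * -1.3 = 4.42

4.42


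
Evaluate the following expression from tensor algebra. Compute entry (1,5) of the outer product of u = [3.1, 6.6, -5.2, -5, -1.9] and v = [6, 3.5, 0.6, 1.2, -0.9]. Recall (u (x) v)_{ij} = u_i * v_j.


The outer product entry T_{ij} = u_i * v_j.
We need i=1, j=5.
u_1 = 3.1, v_5 = -0.9
T_{1,5} = 3.1 * -0.9 = -2.79

-2.79


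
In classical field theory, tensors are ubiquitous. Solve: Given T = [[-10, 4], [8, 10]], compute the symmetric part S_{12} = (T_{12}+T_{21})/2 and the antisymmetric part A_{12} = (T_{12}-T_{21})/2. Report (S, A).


T_{12} = 4
T_{21} = 8
S_{12} = (4 + 8)/2 = 12/2 = 6
A_{12} = (4 - 8)/2 = -4/2 = -2
Check: S + A = 6 + -2 = 4 = T_{12}.

(6, -2)


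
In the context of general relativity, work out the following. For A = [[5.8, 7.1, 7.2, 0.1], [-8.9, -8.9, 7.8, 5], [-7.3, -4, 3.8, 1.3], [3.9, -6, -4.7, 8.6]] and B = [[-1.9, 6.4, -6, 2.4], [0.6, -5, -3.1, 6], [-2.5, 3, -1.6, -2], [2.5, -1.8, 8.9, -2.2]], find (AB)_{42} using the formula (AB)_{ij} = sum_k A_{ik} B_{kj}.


(AB)_{ij} = sum_k A_{ik} B_{kj}.
For i=4, j=2:
A_{41} * B_{12} = 3.9 * 6.4 = 24.96
A_{42} * B_{22} = -6 * -5 = 30
A_{43} * B_{32} = -4.7 * 3 = -14.1
A_{44} * B_{42} = 8.6 * -1.8 = -15.48
Sum = 24.96 + 30 + -14.1 + -15.48 = 25.38

25.38


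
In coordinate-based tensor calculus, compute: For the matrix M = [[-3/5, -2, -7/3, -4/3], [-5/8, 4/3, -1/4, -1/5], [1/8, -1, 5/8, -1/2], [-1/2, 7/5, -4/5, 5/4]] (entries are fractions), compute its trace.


The trace is the sum of diagonal entries.
Diagonal: M[1,1] = -3/5, M[2,2] = 4/3, M[3,3] = 5/8, M[4,4] = 5/4
Tr(M) = -3/5 + 4/3 + 5/8 + 5/4
Computing step by step:
After adding M[1,1]: -3/5
After adding M[2,2]: 11/15
After adding M[3,3]: 163/120
After adding M[4,4]: 313/120
Tr(M) = 313/120

313/120


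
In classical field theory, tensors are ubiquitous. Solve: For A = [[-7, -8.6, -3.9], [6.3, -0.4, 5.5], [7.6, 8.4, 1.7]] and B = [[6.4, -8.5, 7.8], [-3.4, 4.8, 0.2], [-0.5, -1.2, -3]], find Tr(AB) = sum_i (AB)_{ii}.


Tr(AB) = sum_i (AB)_{ii} where (AB)_{ii} = sum_k A_{ik} B_{ki}.
(AB)_{11} = -7*6.4 + -8.6*-3.4 + -3.9*-0.5 = -13.61
(AB)_{22} = 6.3*-8.5 + -0.4*4.8 + 5.5*-1.2 = -62.07
(AB)_{33} = 7.6*7.8 + 8.4*0.2 + 1.7*-3 = 55.86
Tr(AB) = -13.61 + -62.07 + 55.86 = -19.82

-19.82


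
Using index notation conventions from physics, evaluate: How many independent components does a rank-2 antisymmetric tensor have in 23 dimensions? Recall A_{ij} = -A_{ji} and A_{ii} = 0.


An antisymmetric rank-2 tensor satisfies A_{ij} = -A_{ji}, so diagonal entries are zero.
The independent components are the upper-triangular entries: C(n, 2) = n(n-1)/2.
n = 23
C(23, 2) = 23 * 22 / 2 = 506 / 2 = 253

253


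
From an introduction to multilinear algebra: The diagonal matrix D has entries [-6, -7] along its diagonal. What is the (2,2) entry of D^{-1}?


For a diagonal matrix, the inverse has entries (D^{-1})_{ii} = 1/d_{ii}.
The diagonal entries are: d_{11} = -6, d_{22} = -7
We need (D^{-1})_{22} = 1/d_{22} = 1/-7 = -1/7

-1/7


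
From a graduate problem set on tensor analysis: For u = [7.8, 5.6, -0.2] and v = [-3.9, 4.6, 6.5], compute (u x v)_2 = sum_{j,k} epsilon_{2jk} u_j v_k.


(u x v)_2 = sum_{j,k} epsilon_{2jk} u_j v_k. Only permutations of (1,2,3) contribute; the two non-zero terms are:
eps_{213} u_1 v_3 = -1 * 7.8 * 6.5 = -50.7
eps_{231} u_3 v_1 = 1 * -0.2 * -3.9 = 0.78
(u x v)_2 = -49.92

-49.92


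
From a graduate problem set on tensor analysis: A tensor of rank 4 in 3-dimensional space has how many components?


The number of components of a rank-r tensor in d dimensions is d^r.
Here d = 3 and r = 4.
3^4 = 81

81


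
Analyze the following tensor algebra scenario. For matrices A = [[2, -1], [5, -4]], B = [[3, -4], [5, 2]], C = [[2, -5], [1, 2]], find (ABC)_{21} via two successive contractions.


(ABC)_{21} = sum_m (AB)_{2m} C_{m1}. First compute row 2 of AB.
(AB)_{21} = 5*3 + -4*5 = -5
(AB)_{22} = 5*-4 + -4*2 = -28
Now contract with column 1 of C:
(AB)_{21} * C_{11} = -5 * 2 = -10
(AB)_{22} * C_{21} = -28 * 1 = -28
(ABC)_{21} = -10 + -28 = -38

-38


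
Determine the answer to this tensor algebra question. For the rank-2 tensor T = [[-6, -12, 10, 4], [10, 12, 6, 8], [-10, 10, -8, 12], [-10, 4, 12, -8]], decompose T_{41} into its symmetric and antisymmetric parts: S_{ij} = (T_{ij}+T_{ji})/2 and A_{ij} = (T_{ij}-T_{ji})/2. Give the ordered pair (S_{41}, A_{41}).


T_{41} = -10
T_{14} = 4
S_{41} = (-10 + 4)/2 = -6/2 = -3
A_{41} = (-10 - 4)/2 = -14/2 = -7
Check: S + A = -3 + -7 = -10 = T_{41}.

(-3, -7)


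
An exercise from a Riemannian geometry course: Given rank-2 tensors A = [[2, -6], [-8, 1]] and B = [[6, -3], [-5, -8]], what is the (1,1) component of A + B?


Tensor addition is component-wise: (A + B)_{ij} = A_{ij} + B_{ij}.
A_{11} = 2
B_{11} = 6
(A + B)_{11} = 2 + 6 = 8

8


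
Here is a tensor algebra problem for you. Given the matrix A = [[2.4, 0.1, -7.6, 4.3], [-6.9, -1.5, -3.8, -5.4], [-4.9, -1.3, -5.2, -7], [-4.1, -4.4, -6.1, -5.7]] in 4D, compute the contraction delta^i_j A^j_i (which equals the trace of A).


The contraction (trace) of a rank-2 tensor is the sum of its diagonal elements.
Diagonal entries: A[1,1] = 2.4, A[2,2] = -1.5, A[3,3] = -5.2, A[4,4] = -5.7
Tr(A) = 2.4 + -1.5 + -5.2 + -5.7 = -10

-10


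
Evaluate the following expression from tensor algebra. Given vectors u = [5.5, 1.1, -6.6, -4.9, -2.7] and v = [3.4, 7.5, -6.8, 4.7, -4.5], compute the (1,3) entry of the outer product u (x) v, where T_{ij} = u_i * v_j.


The outer product entry T_{ij} = u_i * v_j.
We need i=1, j=3.
u_1 = 5.5, v_3 = -6.8
T_{1,3} = 5.5 * -6.8 = -37.4

-37.4


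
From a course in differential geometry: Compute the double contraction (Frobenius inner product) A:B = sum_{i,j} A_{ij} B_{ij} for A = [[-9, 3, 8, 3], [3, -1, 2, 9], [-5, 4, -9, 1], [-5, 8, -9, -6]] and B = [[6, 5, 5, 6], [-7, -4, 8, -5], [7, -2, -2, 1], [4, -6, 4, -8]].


A:B = sum over all i,j of A_{ij} * B_{ij}.
Row 1: -9*6=-54, 3*5=15, 8*5=40, 3*6=18 => row sum = 19
Row 2: 3*-7=-21, -1*-4=4, 2*8=16, 9*-5=-45 => row sum = -46
Row 3: -5*7=-35, 4*-2=-8, -9*-2=18, 1*1=1 => row sum = -24
Row 4: -5*4=-20, 8*-6=-48, -9*4=-36, -6*-8=48 => row sum = -56
Total = 19 + -46 + -24 + -56 = -107

-107


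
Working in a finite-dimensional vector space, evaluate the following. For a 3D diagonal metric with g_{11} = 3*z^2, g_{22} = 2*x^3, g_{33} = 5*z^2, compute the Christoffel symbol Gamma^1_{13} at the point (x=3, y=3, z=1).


For a diagonal metric, Gamma^k_{ij} = (1/2) g^{kk} (dg_{ik}/dx_j + dg_{jk}/dx_i - dg_{ij}/dx_k).
The metric is diagonal, so g_{ab} = 0 for a != b.
At the given point: g_{11} = 3, g_{22} = 54, g_{33} = 5
g^{11} = 1/3
dg_{11}/dx_3 = dg_{11}/dx_3 = 6
dg_{31}/dx_1 = 0 (off-diagonal)
dg_{13}/dx_1 = 0 (off-diagonal)
Numerator = 6 + 0 - 0 = 6
Gamma^1_{13} = 6 / (2 * 3) = 1

1


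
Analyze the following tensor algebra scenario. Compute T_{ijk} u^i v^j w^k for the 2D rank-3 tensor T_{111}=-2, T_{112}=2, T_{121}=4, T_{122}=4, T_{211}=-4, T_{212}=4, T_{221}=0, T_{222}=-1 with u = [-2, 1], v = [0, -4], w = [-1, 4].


S = sum over i,j,k of T_{ijk} u_i v_j w_k. Expanding all 8 terms:
T_{111}*u_1*v_1*w_1 = -2*-2*0*-1 = 0  (running total: 0)
T_{112}*u_1*v_1*w_2 = 2*-2*0*4 = 0  (running total: 0)
T_{121}*u_1*v_2*w_1 = 4*-2*-4*-1 = -32  (running total: -32)
T_{122}*u_1*v_2*w_2 = 4*-2*-4*4 = 128  (running total: 96)
T_{211}*u_2*v_1*w_1 = -4*1*0*-1 = 0  (running total: 96)
T_{212}*u_2*v_1*w_2 = 4*1*0*4 = 0  (running total: 96)
T_{221}*u_2*v_2*w_1 = 0*1*-4*-1 = 0  (running total: 96)
T_{222}*u_2*v_2*w_2 = -1*1*-4*4 = 16  (running total: 112)
S = 112

112


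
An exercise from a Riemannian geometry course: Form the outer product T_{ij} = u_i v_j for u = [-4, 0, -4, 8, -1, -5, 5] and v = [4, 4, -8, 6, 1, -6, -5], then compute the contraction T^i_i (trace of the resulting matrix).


The outer product gives T_{ij} = u_i v_j.
The trace (contraction) is Tr(T) = sum_i T_{ii} = sum_i u_i v_i.
Diagonal entries:
T_{11} = u_1 * v_1 = -4 * 4 = -16
T_{22} = u_2 * v_2 = 0 * 4 = 0
T_{33} = u_3 * v_3 = -4 * -8 = 32
T_{44} = u_4 * v_4 = 8 * 6 = 48
T_{55} = u_5 * v_5 = -1 * 1 = -1
T_{66} = u_6 * v_6 = -5 * -6 = 30
T_{77} = u_7 * v_7 = 5 * -5 = -25
Tr(T) = -16 + 0 + 32 + 48 + -1 + 30 + -25 = 68

68


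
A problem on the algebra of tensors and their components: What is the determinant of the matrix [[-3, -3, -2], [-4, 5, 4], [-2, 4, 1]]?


Expanding along the first row, det(A) = a11*M_11 - a12*M_12 + a13*M_13, where M_1j is the (1,j) minor.
Minor M_11 = 5*1 - 4*4 = -11
Minor M_12 = -4*1 - 4*-2 = 4
Minor M_13 = -4*4 - 5*-2 = -6
det = -3*(-11) - -3*(4) + -2*(-6)
    = 33 - -12 + 12
    = 57

57


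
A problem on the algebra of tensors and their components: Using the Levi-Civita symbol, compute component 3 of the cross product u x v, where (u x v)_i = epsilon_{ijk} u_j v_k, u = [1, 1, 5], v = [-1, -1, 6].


(u x v)_3 = sum_{j,k} epsilon_{3jk} u_j v_k. Only permutations of (1,2,3) contribute; the two non-zero terms are:
eps_{312} u_1 v_2 = 1 * 1 * -1 = -1
eps_{321} u_2 v_1 = -1 * 1 * -1 = 1
(u x v)_3 = 0

0


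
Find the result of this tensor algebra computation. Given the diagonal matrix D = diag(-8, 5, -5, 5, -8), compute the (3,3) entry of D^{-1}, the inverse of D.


For a diagonal matrix, the inverse has entries (D^{-1})_{ii} = 1/d_{ii}.
The diagonal entries are: d_{11} = -8, d_{22} = 5, d_{33} = -5, d_{44} = 5, d_{55} = -8
We need (D^{-1})_{33} = 1/d_{33} = 1/-5 = -1/5

-1/5


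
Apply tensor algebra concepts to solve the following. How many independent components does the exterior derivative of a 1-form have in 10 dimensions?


The exterior derivative of a p-form is a (p+1)-form.
Its number of independent components is C(n, p+1).
n = 10, p+1 = 2
C(10, 2) = 45

45


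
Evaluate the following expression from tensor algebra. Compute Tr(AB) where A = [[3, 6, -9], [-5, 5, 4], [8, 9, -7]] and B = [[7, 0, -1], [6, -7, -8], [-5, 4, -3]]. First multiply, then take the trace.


Tr(AB) = sum_i (AB)_{ii} where (AB)_{ii} = sum_k A_{ik} B_{ki}.
(AB)_{11} = 3*7 + 6*6 + -9*-5 = 102
(AB)_{22} = -5*0 + 5*-7 + 4*4 = -19
(AB)_{33} = 8*-1 + 9*-8 + -7*-3 = -59
Tr(AB) = 102 + -19 + -59 = 24

24


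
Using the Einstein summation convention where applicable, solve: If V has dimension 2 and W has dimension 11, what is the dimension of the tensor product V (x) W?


The dimension of a tensor product is the product of dimensions.
dim(V) = 2, dim(W) = 11
dim(V (x) W) = 2 * 11 = 22

22


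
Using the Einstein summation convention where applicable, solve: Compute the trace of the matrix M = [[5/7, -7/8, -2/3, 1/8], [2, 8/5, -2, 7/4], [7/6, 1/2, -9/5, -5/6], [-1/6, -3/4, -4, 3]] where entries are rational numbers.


The trace is the sum of diagonal entries.
Diagonal: M[1,1] = 5/7, M[2,2] = 8/5, M[3,3] = -9/5, M[4,4] = 3
Tr(M) = 5/7 + 8/5 + -9/5 + 3
Computing step by step:
After adding M[1,1]: 5/7
After adding M[2,2]: 81/35
After adding M[3,3]: 18/35
After adding M[4,4]: 123/35
Tr(M) = 123/35

123/35


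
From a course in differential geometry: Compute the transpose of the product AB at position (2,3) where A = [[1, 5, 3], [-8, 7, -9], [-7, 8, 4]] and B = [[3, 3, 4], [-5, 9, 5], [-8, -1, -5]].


(AB)^T_{ij} = (AB)_{ji} = sum_k A_{jk} B_{ki}.
For i=2, j=3 we need (AB)_{32}:
A_{31} * B_{12} = -7 * 3 = -21
A_{32} * B_{22} = 8 * 9 = 72
A_{33} * B_{32} = 4 * -1 = -4
Sum = -21 + 72 + -4 = 47

47


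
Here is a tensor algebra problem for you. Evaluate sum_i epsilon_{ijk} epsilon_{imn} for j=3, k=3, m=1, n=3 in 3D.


Using the identity: epsilon_{ijk} epsilon_{imn} = delta_{jm} delta_{kn} - delta_{jn} delta_{km}.
delta_{31} = 0
delta_{33} = 1
delta_{33} = 1
delta_{31} = 0
Result = 0 * 1 - 1 * 0 = 0 - 0 = 0

0


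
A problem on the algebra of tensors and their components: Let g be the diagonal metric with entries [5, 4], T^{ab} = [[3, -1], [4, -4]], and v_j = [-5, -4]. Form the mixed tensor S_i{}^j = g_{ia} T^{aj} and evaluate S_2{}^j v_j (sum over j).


Step 1: lower the first index. For a diagonal metric, g_{ia} T^{aj} = g_{ii} T^{ij} (no sum on i).
g_{22} = 4
S_2{}^1 = 4 * T^{21} = 4 * 4 = 16
S_2{}^2 = 4 * T^{22} = 4 * -4 = -16
Step 2: contract S_2{}^j with v_j.
S_2{}^1 * v_1 = 16 * -5 = -80
S_2{}^2 * v_2 = -16 * -4 = 64
Result = -80 + 64 = -16

-16


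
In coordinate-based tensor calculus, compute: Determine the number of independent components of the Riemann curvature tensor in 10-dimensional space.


The Riemann tensor in d dimensions has d^2(d^2 - 1)/12 independent components.
d = 10, so d^2 = 100
d^2 - 1 = 99
d^2(d^2 - 1) = 100 * 99 = 9900
Divide by 12: 9900 / 12 = 825

825


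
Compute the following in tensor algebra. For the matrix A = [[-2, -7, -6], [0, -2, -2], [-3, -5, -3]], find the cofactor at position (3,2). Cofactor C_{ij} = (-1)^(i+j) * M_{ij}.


To find cofactor C_{32}, delete row 3 and column 2.
The resulting 2x2 submatrix is: [[-2, -6], [0, -2]]
Minor M_{32} = -2*-2 - -6*0
  = 4 - 0 = 4
Sign = (-1)^(3+2) = (-1)^5 = -1
Cofactor C_{32} = -1 * 4 = -4

-4


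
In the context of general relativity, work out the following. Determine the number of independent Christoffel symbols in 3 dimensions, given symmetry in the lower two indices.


Christoffel symbols Gamma^k_{ij} are symmetric in i,j, so there are d * d(d+1)/2 independent symbols.
d = 3
d(d+1)/2 = 3 * 4 / 2 = 6
Total = 3 * 6 = 18

18


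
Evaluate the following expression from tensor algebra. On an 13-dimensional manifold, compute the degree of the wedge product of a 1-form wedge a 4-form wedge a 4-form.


The degree of a wedge product is the sum of the degrees of the individual forms.
Degrees: 1, 4, 4
Total degree = 1 + 4 + 4 = 9

9


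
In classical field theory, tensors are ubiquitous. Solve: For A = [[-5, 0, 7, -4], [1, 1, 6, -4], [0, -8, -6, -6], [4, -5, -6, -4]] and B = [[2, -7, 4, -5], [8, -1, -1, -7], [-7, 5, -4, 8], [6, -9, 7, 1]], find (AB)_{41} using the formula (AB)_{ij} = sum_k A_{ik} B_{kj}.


(AB)_{ij} = sum_k A_{ik} B_{kj}.
For i=4, j=1:
A_{41} * B_{11} = 4 * 2 = 8
A_{42} * B_{21} = -5 * 8 = -40
A_{43} * B_{31} = -6 * -7 = 42
A_{44} * B_{41} = -4 * 6 = -24
Sum = 8 + -40 + 42 + -24 = -14

-14


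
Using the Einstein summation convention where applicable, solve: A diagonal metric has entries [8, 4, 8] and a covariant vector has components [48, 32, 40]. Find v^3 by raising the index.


To raise an index with a diagonal metric: v^i = v_i / g_{ii}.
For index 3: v_3 = 40, g_{33} = 8
v^3 = 40 / 8 = 5

5
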